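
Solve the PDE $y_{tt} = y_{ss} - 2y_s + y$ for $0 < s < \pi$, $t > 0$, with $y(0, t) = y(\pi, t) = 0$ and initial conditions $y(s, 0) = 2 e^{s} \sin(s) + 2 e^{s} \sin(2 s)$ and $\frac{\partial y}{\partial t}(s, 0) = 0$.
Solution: Substitute $y = e^{s}u$, i.e. $u = e^{-s}y$.
By the product rule, $y_s = e^{s}(u_s + u)$, $y_{ss} = e^{s}(u_{ss} + 2u_s + u)$, $y_{tt} = e^{s}u_{tt}$.
Substituting into the PDE and dividing by $e^{s}$: $u_{tt} = (u_{ss} + 2u_s + u) - 2(u_s + u) + u$.
The lower-order terms cancel, leaving the standard wave equation $u_{tt} = u_{ss}$.
Initial data for $u$: $u(s,0) = e^{-s}y(s,0) = 2 \sin(s) + 2 \sin(2 s)$; $u_t(s,0) = e^{-s}y_t(s,0) = 0$. The boundary conditions carry over: $u(0,t) = u(\pi,t) = 0$.
Solve for $u$:
  Using separation of variables $u = X(s)T(t)$:
  Eigenfunctions: $\sin(ns)$, $n = 1, 2, 3, \ldots$
  General solution: $u(s, t) = \sum [A_n \cos(n t) + B_n \sin(n t)] \sin(ns)$
  From $u(s,0) = 2 \sin(s) + 2 \sin(2 s)$: $A_1=2, A_2=2$. From $u_t(s,0) = 0$: all $B_n = 0$.
Hence $u(s,t) = 2 \sin(s) \cos(t) + 2 \sin(2 s) \cos(2 t)$.
Transform back: $y(s,t) = e^{s}u(s,t)$.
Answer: $y(s, t) = 2 e^{s} \sin(s) \cos(t) + 2 e^{s} \sin(2 s) \cos(2 t)$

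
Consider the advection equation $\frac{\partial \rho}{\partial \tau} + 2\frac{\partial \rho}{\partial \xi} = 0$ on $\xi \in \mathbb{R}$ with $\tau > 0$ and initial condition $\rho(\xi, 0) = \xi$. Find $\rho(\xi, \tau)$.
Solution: By characteristics ($d\xi/d\tau = 2$), $\rho(\xi,\tau) = f(\xi - 2\tau)$ with $f = \rho( \cdot , 0)$.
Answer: $\rho(\xi, \tau) = -2 \tau + \xi$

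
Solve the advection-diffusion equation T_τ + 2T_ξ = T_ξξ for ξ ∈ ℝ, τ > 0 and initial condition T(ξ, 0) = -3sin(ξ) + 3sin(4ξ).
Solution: Change to a moving frame: let η = ξ - 2τ, σ = τ and write T(ξ,τ) = u(η,σ).
By the chain rule T_τ = u_σ - 2u_η, T_ξ = u_η, T_ξξ = u_ηη.
Then T_τ + 2T_ξ = u_σ: the advection term cancels and the PDE becomes the heat equation u_σ = u_ηη on η ∈ ℝ.
Initial data: u(η,0) = T(η,0) = -3sin(η) + 3sin(4η).
On η ∈ ℝ each mode satisfies (sin(nη))″ = -n² sin(nη), so exp(-n²σ) sin(nη) solves the heat equation; by superposition u(η,σ) = Σ c_n exp(-n²σ) sin(nη).
Reading off the coefficients: c_1=-3, c_4=3, so u(η,σ) = -3exp(-σ)sin(η) + 3exp(-16σ)sin(4η).
Substituting back η = ξ - 2τ, σ = τ: T(ξ,τ) = u(ξ - 2τ, τ).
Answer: T(ξ, τ) = -3exp(-τ)sin(ξ - 2τ) + 3exp(-16τ)sin(4ξ - 8τ)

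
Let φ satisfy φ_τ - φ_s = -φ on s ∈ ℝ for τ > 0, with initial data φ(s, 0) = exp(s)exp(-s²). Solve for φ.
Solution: Substitute φ = exp(s)u.
Then φ_s = exp(s)(u_s + u), φ_τ = exp(s)u_τ; substituting and dividing by exp(s), the lower-order terms cancel: u_τ - u_s = 0 (standard advection equation).
Data for u: u(s,0) = exp(-s)φ(s,0) = exp(-s²).
By characteristics (ds/dτ = -1), u(s,τ) = f(s + τ) with f = u(·, 0).
So u(s,τ) = exp(-(s + τ)²), and φ(s,τ) = exp(s)u(s,τ).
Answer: φ(s, τ) = exp(s)exp(-(s + τ)²)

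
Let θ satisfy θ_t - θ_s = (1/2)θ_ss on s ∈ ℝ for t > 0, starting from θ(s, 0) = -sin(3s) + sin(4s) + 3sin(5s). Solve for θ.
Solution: Change to a moving frame: let η = s + t, σ = t and write θ(s,t) = u(η,σ).
By the chain rule θ_t = u_σ + u_η, θ_s = u_η, θ_ss = u_ηη.
Then θ_t - θ_s = u_σ: the advection term cancels and the PDE becomes the heat equation u_σ = (1/2)u_ηη on η ∈ ℝ.
Initial data: u(η,0) = θ(η,0) = -sin(3η) + sin(4η) + 3sin(5η).
On η ∈ ℝ each mode satisfies (sin(nη))″ = -n² sin(nη), so exp(-n²σ/2) sin(nη) solves the heat equation; by superposition u(η,σ) = Σ c_n exp(-n²σ/2) sin(nη).
Reading off the coefficients: c_3=-1, c_4=1, c_5=3, so u(η,σ) = exp(-8σ)sin(4η) - exp(-9σ/2)sin(3η) + 3exp(-25σ/2)sin(5η).
Substituting back η = s + t, σ = t: θ(s,t) = u(s + t, t).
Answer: θ(s, t) = exp(-8t)sin(4s + 4t) - exp(-9t/2)sin(3s + 3t) + 3exp(-25t/2)sin(5s + 5t)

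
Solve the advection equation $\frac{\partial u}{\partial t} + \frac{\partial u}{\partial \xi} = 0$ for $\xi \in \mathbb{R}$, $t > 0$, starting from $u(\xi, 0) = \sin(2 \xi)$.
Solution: By method of characteristics (waves move right with speed 1):
Along characteristics $\xi - t =$ const, $u$ is constant, so $u(\xi,t) = f(\xi - t)$ with $f = u( \cdot , 0)$.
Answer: $u(\xi, t) = \sin(2 \xi - 2 t)$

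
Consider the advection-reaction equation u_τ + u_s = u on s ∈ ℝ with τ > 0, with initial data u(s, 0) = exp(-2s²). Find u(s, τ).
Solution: Substitute u = exp(τ)w, i.e. w = exp(-τ)u.
By the product rule, u_τ = exp(τ)(w_τ + w), u_s = exp(τ)w_s.
Substituting into the PDE and dividing by exp(τ): w_τ + w + w_s = w.
The lower-order terms cancel, leaving the standard advection equation w_τ + w_s = 0.
Initial data for w: w(s,0) = u(s,0) = exp(-2s²).
Solve for w:
  By method of characteristics (waves move right with speed 1):
  Along characteristics s - τ = const, w is constant, so w(s,τ) = f(s - τ) with f = w(·, 0).
Hence w(s,τ) = exp(-2(s - τ)²).
Transform back: u(s,τ) = exp(τ)w(s,τ).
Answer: u(s, τ) = exp(τ)exp(-2(s - τ)²)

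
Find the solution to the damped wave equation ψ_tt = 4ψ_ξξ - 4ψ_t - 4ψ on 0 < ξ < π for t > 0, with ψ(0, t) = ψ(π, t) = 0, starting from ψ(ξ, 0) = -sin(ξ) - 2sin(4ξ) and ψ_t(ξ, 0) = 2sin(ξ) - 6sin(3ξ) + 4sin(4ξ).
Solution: Substitute ψ = exp(-2t)u.
Then ψ_t = exp(-2t)(u_t - 2u), ψ_tt = exp(-2t)(u_tt - 4u_t + 4u), ψ_ξξ = exp(-2t)u_ξξ; substituting and dividing by exp(-2t), the lower-order terms cancel: u_tt = 4u_ξξ (standard wave equation).
Data for u: u(ξ,0) = ψ(ξ,0) = -sin(ξ) - 2sin(4ξ); u_t(ξ,0) = ψ_t(ξ,0) + 2ψ(ξ,0) = -6sin(3ξ). The boundary conditions carry over: u(0,t) = u(π,t) = 0.
Separating variables: u = Σ [A_n cos(ω_n t) + B_n sin(ω_n t)] sin(nξ), ω_n = 2n. From ICs (B_n = velocity coefficient / ω_n): A_1=-1, A_4=-2, B_3=-1.
So u(ξ,t) = -sin(6t)sin(3ξ) - sin(ξ)cos(2t) - 2sin(4ξ)cos(8t), and ψ(ξ,t) = exp(-2t)u(ξ,t).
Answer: ψ(ξ, t) = -exp(-2t)sin(6t)sin(3ξ) - exp(-2t)sin(ξ)cos(2t) - 2exp(-2t)sin(4ξ)cos(8t)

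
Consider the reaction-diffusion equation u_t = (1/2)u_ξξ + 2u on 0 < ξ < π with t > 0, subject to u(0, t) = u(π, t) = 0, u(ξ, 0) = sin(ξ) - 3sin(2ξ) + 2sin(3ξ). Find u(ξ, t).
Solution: Substitute u = exp(2t)w, i.e. w = exp(-2t)u.
By the product rule, u_t = exp(2t)(w_t + 2w), u_ξξ = exp(2t)w_ξξ.
Substituting into the PDE and dividing by exp(2t): w_t + 2w = (1/2)w_ξξ + 2w.
The lower-order terms cancel, leaving the standard heat equation w_t = (1/2)w_ξξ.
Initial data for w: w(ξ,0) = u(ξ,0) = sin(ξ) - 3sin(2ξ) + 2sin(3ξ). The boundary conditions carry over: w(0,t) = w(π,t) = 0.
Solve for w:
  Using separation of variables w = X(ξ)T(t):
  Eigenfunctions: sin(nξ), n = 1, 2, 3, ...
  General solution: w(ξ, t) = Σ c_n sin(nξ) exp(-n² t/2)
  Matching w(ξ,0) = sin(ξ) - 3sin(2ξ) + 2sin(3ξ) term by term: c_1=1, c_2=-3, c_3=2.
Hence w(ξ,t) = -3exp(-2t)sin(2ξ) + exp(-t/2)sin(ξ) + 2exp(-9t/2)sin(3ξ).
Transform back: u(ξ,t) = exp(2t)w(ξ,t).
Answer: u(ξ, t) = exp(3t/2)sin(ξ) - 3sin(2ξ) + 2exp(-5t/2)sin(3ξ)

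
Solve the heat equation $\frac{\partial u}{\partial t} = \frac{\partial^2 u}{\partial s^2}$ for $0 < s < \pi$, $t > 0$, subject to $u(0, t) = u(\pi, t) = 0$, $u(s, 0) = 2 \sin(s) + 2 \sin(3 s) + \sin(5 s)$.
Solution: Separating variables: $u = \sum c_n e^{-n^2t} \sin(ns)$. From $u(s,0) = 2 \sin(s) + 2 \sin(3 s) + \sin(5 s)$: $c_1=2, c_3=2, c_5=1$.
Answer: $u(s, t) = 2 e^{-t} \sin(s) + 2 e^{-9 t} \sin(3 s) + e^{-25 t} \sin(5 s)$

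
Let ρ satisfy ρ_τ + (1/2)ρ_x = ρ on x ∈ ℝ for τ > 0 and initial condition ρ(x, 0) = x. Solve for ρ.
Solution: Substitute ρ = exp(τ)u, i.e. u = exp(-τ)ρ.
By the product rule, ρ_τ = exp(τ)(u_τ + u), ρ_x = exp(τ)u_x.
Substituting into the PDE and dividing by exp(τ): u_τ + u + (1/2)u_x = u.
The lower-order terms cancel, leaving the standard advection equation u_τ + (1/2)u_x = 0.
Initial data for u: u(x,0) = ρ(x,0) = x.
Solve for u:
  By method of characteristics (waves move right with speed 1/2):
  Along characteristics x - (1/2)τ = const, u is constant, so u(x,τ) = f(x - (1/2)τ) with f = u(·, 0).
Hence u(x,τ) = x - (1/2)τ.
Transform back: ρ(x,τ) = exp(τ)u(x,τ).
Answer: ρ(x, τ) = xexp(τ) - (1/2)τexp(τ)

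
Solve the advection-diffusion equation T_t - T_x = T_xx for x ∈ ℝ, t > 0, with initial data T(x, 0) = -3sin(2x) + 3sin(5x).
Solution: Moving frame: η = x + t, σ = t, T = u(η,σ), so T_t = u_σ + u_η and T_xx = u_ηη.
Hence T_t - T_x = u_σ and the PDE becomes the heat equation u_σ = u_ηη on η ∈ ℝ.
Initial data: u(η,0) = T(η,0) = -3sin(2η) + 3sin(5η). Each mode sin(nη) decays as exp(-n²σ) on ℝ, so u(η,σ) = Σ c_n exp(-n²σ) sin(nη) with c_2=-3, c_5=3: u(η,σ) = -3exp(-4σ)sin(2η) + 3exp(-25σ)sin(5η).
Substituting back: T(x,t) = u(x + t, t).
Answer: T(x, t) = -3exp(-4t)sin(2t + 2x) + 3exp(-25t)sin(5t + 5x)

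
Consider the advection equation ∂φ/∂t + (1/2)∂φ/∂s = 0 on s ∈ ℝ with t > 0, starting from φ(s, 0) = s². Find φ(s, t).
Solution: By method of characteristics (waves move right with speed 1/2):
Along characteristics s - (1/2)t = const, φ is constant, so φ(s,t) = f(s - (1/2)t) with f = φ(·, 0).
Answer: φ(s, t) = s² - st + (1/4)t²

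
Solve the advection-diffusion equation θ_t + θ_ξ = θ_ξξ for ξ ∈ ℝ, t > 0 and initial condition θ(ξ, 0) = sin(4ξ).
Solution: Moving frame: η = ξ - t, σ = t, θ = u(η,σ), so θ_t = u_σ - u_η and θ_ξξ = u_ηη.
Hence θ_t + θ_ξ = u_σ and the PDE becomes the heat equation u_σ = u_ηη on η ∈ ℝ.
Initial data: u(η,0) = θ(η,0) = sin(4η). Each mode sin(nη) decays as exp(-n²σ) on ℝ, so u(η,σ) = Σ c_n exp(-n²σ) sin(nη) with c_4=1: u(η,σ) = exp(-16σ)sin(4η).
Substituting back: θ(ξ,t) = u(ξ - t, t).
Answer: θ(ξ, t) = -exp(-16t)sin(4t - 4ξ)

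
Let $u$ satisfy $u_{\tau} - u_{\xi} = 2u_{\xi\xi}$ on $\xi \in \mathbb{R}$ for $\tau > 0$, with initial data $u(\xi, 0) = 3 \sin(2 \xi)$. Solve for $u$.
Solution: Moving frame: $\eta = \xi + \tau$, $\sigma = \tau$, $u = w(\eta,\sigma)$, so $u_{\tau} = w_{\sigma} + w_{\eta}$ and $u_{\xi\xi} = w_{\eta\eta}$.
Hence $u_{\tau} - u_{\xi} = w_{\sigma}$ and the PDE becomes the heat equation $w_{\sigma} = 2w_{\eta\eta}$ on $\eta \in \mathbb{R}$.
Initial data: $w(\eta,0) = u(\eta,0) = 3 \sin(2 \eta)$. Each mode $\sin(n\eta)$ decays as $e^{-2n^2\sigma}$ on $\mathbb{R}$, so $w(\eta,\sigma) = \sum c_n e^{-2n^2\sigma} \sin(n\eta)$ with $c_2=3$: $w(\eta,\sigma) = 3 e^{-8 \sigma} \sin(2 \eta)$.
Substituting back: $u(\xi,\tau) = w(\xi + \tau, \tau)$.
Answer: $u(\xi, \tau) = 3 e^{-8 \tau} \sin(2 \tau + 2 \xi)$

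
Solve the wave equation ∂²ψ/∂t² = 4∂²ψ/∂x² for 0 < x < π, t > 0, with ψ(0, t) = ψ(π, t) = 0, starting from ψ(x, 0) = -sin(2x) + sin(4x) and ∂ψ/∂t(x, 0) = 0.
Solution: Separating variables: ψ = Σ [A_n cos(ω_n t) + B_n sin(ω_n t)] sin(nx), ω_n = 2n. From ICs: A_2=-1, A_4=1.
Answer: ψ(x, t) = -sin(2x)cos(4t) + sin(4x)cos(8t)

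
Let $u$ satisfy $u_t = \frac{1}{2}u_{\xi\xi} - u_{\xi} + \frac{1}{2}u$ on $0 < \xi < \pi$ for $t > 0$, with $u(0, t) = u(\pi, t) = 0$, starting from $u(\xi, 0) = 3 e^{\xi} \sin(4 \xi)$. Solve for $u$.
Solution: Substitute $u = e^{\xi}w$, i.e. $w = e^{-\xi}u$.
By the product rule, $u_{\xi} = e^{\xi}(w_{\xi} + w)$, $u_{\xi\xi} = e^{\xi}(w_{\xi\xi} + 2w_{\xi} + w)$, $u_t = e^{\xi}w_t$.
Substituting into the PDE and dividing by $e^{\xi}$: $w_t = \frac{1}{2}(w_{\xi\xi} + 2w_{\xi} + w) - (w_{\xi} + w) + \frac{1}{2}w$.
The lower-order terms cancel, leaving the standard heat equation $w_t = \frac{1}{2}w_{\xi\xi}$.
Initial data for $w$: $w(\xi,0) = e^{-\xi}u(\xi,0) = 3 \sin(4 \xi)$. The boundary conditions carry over: $w(0,t) = w(\pi,t) = 0$.
Solve for $w$:
  Using separation of variables $w = X(\xi)T(t)$:
  Eigenfunctions: $\sin(n\xi)$, $n = 1, 2, 3, \ldots$
  General solution: $w(\xi, t) = \sum c_n \sin(n\xi) e^{-n^2 t/2}$
  Matching $w(\xi,0) = 3 \sin(4 \xi)$ term by term: $c_4=3$.
Hence $w(\xi,t) = 3 e^{-8 t} \sin(4 \xi)$.
Transform back: $u(\xi,t) = e^{\xi}w(\xi,t)$.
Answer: $u(\xi, t) = 3 e^{\xi} e^{-8 t} \sin(4 \xi)$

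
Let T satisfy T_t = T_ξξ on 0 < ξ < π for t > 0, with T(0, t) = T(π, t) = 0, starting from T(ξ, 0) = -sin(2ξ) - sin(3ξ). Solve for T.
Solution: Separating variables: T = Σ c_n exp(-n²t) sin(nξ). From T(ξ,0) = -sin(2ξ) - sin(3ξ): c_2=-1, c_3=-1.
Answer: T(ξ, t) = -exp(-4t)sin(2ξ) - exp(-9t)sin(3ξ)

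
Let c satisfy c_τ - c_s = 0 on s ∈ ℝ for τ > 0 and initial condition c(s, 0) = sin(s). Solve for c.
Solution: By method of characteristics (waves move left with speed 1):
Along characteristics s + τ = const, c is constant, so c(s,τ) = f(s + τ) with f = c(·, 0).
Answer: c(s, τ) = sin(s + τ)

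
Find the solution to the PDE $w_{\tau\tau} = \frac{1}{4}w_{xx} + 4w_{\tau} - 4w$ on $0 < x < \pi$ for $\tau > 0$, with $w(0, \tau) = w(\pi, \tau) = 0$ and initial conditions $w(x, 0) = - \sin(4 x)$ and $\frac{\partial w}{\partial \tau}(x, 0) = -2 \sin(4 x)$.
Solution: Substitute $w = e^{2\tau}u$.
Then $w_{\tau} = e^{2\tau}(u_{\tau} + 2u)$, $w_{\tau\tau} = e^{2\tau}(u_{\tau\tau} + 4u_{\tau} + 4u)$, $w_{xx} = e^{2\tau}u_{xx}$; substituting and dividing by $e^{2\tau}$, the lower-order terms cancel: $u_{\tau\tau} = \frac{1}{4}u_{xx}$ (standard wave equation).
Data for $u$: $u(x,0) = w(x,0) = - \sin(4 x)$; $u_{\tau}(x,0) = w_{\tau}(x,0) - 2w(x,0) = 0$. The boundary conditions carry over: $u(0,\tau) = u(\pi,\tau) = 0$.
Separating variables: $u = \sum [A_n \cos(\omega_n \tau) + B_n \sin(\omega_n \tau)] \sin(nx)$, $\omega_n = n/2$. From ICs: $A_4=-1$.
So $u(x,\tau) = - \sin(4 x) \cos(2 \tau)$, and $w(x,\tau) = e^{2\tau}u(x,\tau)$.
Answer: $w(x, \tau) = - e^{2 \tau} \sin(4 x) \cos(2 \tau)$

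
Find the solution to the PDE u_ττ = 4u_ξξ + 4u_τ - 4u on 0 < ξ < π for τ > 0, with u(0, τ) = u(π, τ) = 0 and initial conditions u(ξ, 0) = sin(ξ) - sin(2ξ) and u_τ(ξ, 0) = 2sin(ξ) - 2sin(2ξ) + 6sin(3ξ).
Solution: Substitute u = exp(2τ)w.
Then u_τ = exp(2τ)(w_τ + 2w), u_ττ = exp(2τ)(w_ττ + 4w_τ + 4w), u_ξξ = exp(2τ)w_ξξ; substituting and dividing by exp(2τ), the lower-order terms cancel: w_ττ = 4w_ξξ (standard wave equation).
Data for w: w(ξ,0) = u(ξ,0) = sin(ξ) - sin(2ξ); w_τ(ξ,0) = u_τ(ξ,0) - 2u(ξ,0) = 6sin(3ξ). The boundary conditions carry over: w(0,τ) = w(π,τ) = 0.
Separating variables: w = Σ [A_n cos(ω_n τ) + B_n sin(ω_n τ)] sin(nξ), ω_n = 2n. From ICs (B_n = velocity coefficient / ω_n): A_1=1, A_2=-1, B_3=1.
So w(ξ,τ) = sin(ξ)cos(2τ) - sin(2ξ)cos(4τ) + sin(3ξ)sin(6τ), and u(ξ,τ) = exp(2τ)w(ξ,τ).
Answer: u(ξ, τ) = exp(2τ)sin(ξ)cos(2τ) - exp(2τ)sin(2ξ)cos(4τ) + exp(2τ)sin(3ξ)sin(6τ)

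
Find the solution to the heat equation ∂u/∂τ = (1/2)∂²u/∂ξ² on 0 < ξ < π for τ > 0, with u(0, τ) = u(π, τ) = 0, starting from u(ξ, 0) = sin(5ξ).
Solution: Using separation of variables u = X(ξ)T(τ):
Eigenfunctions: sin(nξ), n = 1, 2, 3, ...
General solution: u(ξ, τ) = Σ c_n sin(nξ) exp(-n² τ/2)
Matching u(ξ,0) = sin(5ξ) term by term: c_5=1.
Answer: u(ξ, τ) = exp(-25τ/2)sin(5ξ)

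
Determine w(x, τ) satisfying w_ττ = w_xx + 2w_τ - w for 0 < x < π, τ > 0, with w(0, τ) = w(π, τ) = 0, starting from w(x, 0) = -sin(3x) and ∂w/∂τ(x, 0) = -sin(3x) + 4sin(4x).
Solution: Substitute w = exp(τ)u, i.e. u = exp(-τ)w.
By the product rule, w_τ = exp(τ)(u_τ + u), w_ττ = exp(τ)(u_ττ + 2u_τ + u), w_xx = exp(τ)u_xx.
Substituting into the PDE and dividing by exp(τ): u_ττ + 2u_τ + u = u_xx + 2(u_τ + u) - u.
The lower-order terms cancel, leaving the standard wave equation u_ττ = u_xx.
Initial data for u: u(x,0) = w(x,0) = -sin(3x); u_τ(x,0) = w_τ(x,0) - w(x,0) = 4sin(4x). The boundary conditions carry over: u(0,τ) = u(π,τ) = 0.
Solve for u:
  Using separation of variables u = X(x)T(τ):
  Eigenfunctions: sin(nx), n = 1, 2, 3, ...
  General solution: u(x, τ) = Σ [A_n cos(n τ) + B_n sin(n τ)] sin(nx)
  From u(x,0) = -sin(3x): A_3=-1. From u_τ(x,0) = 4sin(4x), using u_τ(x,0) = Σ ω_n B_n sin(nx) with ω_n = n: B_4 = 4/4 = 1.
Hence u(x,τ) = -sin(3x)cos(3τ) + sin(4x)sin(4τ).
Transform back: w(x,τ) = exp(τ)u(x,τ).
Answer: w(x, τ) = -exp(τ)sin(3x)cos(3τ) + exp(τ)sin(4x)sin(4τ)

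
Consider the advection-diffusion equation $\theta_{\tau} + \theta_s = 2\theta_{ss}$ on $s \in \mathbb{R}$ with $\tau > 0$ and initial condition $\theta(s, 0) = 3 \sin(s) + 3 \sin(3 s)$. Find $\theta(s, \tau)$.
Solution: Moving frame: $\eta = s - \tau$, $\sigma = \tau$, $\theta = u(\eta,\sigma)$, so $\theta_{\tau} = u_{\sigma} - u_{\eta}$ and $\theta_{ss} = u_{\eta\eta}$.
Hence $\theta_{\tau} + \theta_s = u_{\sigma}$ and the PDE becomes the heat equation $u_{\sigma} = 2u_{\eta\eta}$ on $\eta \in \mathbb{R}$.
Initial data: $u(\eta,0) = \theta(\eta,0) = 3 \sin(\eta) + 3 \sin(3 \eta)$. Each mode $\sin(n\eta)$ decays as $e^{-2n^2\sigma}$ on $\mathbb{R}$, so $u(\eta,\sigma) = \sum c_n e^{-2n^2\sigma} \sin(n\eta)$ with $c_1=3, c_3=3$: $u(\eta,\sigma) = 3 e^{-2 \sigma} \sin(\eta) + 3 e^{-18 \sigma} \sin(3 \eta)$.
Substituting back: $\theta(s,\tau) = u(s - \tau, \tau)$.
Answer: $\theta(s, \tau) = -3 e^{-2 \tau} \sin(\tau - s) - 3 e^{-18 \tau} \sin(3 \tau - 3 s)$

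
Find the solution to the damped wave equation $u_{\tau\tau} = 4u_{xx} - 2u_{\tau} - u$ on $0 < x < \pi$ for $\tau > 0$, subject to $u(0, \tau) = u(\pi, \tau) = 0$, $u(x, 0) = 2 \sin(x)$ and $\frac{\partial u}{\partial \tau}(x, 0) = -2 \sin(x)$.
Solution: Substitute $u = e^{-\tau}w$.
Then $u_{\tau} = e^{-\tau}(w_{\tau} - w)$, $u_{\tau\tau} = e^{-\tau}(w_{\tau\tau} - 2w_{\tau} + w)$, $u_{xx} = e^{-\tau}w_{xx}$; substituting and dividing by $e^{-\tau}$, the lower-order terms cancel: $w_{\tau\tau} = 4w_{xx}$ (standard wave equation).
Data for $w$: $w(x,0) = u(x,0) = 2 \sin(x)$; $w_{\tau}(x,0) = u_{\tau}(x,0) + u(x,0) = 0$. The boundary conditions carry over: $w(0,\tau) = w(\pi,\tau) = 0$.
Separating variables: $w = \sum [A_n \cos(\omega_n \tau) + B_n \sin(\omega_n \tau)] \sin(nx)$, $\omega_n = 2n$. From ICs: $A_1=2$.
So $w(x,\tau) = 2 \sin(x) \cos(2 \tau)$, and $u(x,\tau) = e^{-\tau}w(x,\tau)$.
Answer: $u(x, \tau) = 2 e^{-\tau} \sin(x) \cos(2 \tau)$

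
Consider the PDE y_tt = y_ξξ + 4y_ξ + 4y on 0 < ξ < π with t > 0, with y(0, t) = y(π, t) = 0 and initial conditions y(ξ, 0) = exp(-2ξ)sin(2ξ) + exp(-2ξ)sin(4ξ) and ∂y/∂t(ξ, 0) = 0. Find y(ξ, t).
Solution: Substitute y = exp(-2ξ)u.
Then y_ξ = exp(-2ξ)(u_ξ - 2u), y_ξξ = exp(-2ξ)(u_ξξ - 4u_ξ + 4u), y_tt = exp(-2ξ)u_tt; substituting and dividing by exp(-2ξ), the lower-order terms cancel: u_tt = u_ξξ (standard wave equation).
Data for u: u(ξ,0) = exp(2ξ)y(ξ,0) = sin(2ξ) + sin(4ξ); u_t(ξ,0) = exp(2ξ)y_t(ξ,0) = 0. The boundary conditions carry over: u(0,t) = u(π,t) = 0.
Separating variables: u = Σ [A_n cos(ω_n t) + B_n sin(ω_n t)] sin(nξ), ω_n = n. From ICs: A_2=1, A_4=1.
So u(ξ,t) = sin(2ξ)cos(2t) + sin(4ξ)cos(4t), and y(ξ,t) = exp(-2ξ)u(ξ,t).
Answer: y(ξ, t) = exp(-2ξ)sin(2ξ)cos(2t) + exp(-2ξ)sin(4ξ)cos(4t)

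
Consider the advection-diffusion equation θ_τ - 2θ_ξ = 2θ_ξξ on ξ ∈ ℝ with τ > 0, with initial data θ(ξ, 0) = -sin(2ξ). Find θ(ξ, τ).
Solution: Change to a moving frame: let η = ξ + 2τ, σ = τ and write θ(ξ,τ) = u(η,σ).
By the chain rule θ_τ = u_σ + 2u_η, θ_ξ = u_η, θ_ξξ = u_ηη.
Then θ_τ - 2θ_ξ = u_σ: the advection term cancels and the PDE becomes the heat equation u_σ = 2u_ηη on η ∈ ℝ.
Initial data: u(η,0) = θ(η,0) = -sin(2η).
On η ∈ ℝ each mode satisfies (sin(nη))″ = -n² sin(nη), so exp(-2n²σ) sin(nη) solves the heat equation; by superposition u(η,σ) = Σ c_n exp(-2n²σ) sin(nη).
Reading off the coefficients: c_2=-1, so u(η,σ) = -exp(-8σ)sin(2η).
Substituting back η = ξ + 2τ, σ = τ: θ(ξ,τ) = u(ξ + 2τ, τ).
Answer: θ(ξ, τ) = -exp(-8τ)sin(2ξ + 4τ)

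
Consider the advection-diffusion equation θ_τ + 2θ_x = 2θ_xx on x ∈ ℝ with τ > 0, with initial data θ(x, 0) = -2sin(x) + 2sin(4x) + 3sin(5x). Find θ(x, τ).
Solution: Change to a moving frame: let η = x - 2τ, σ = τ and write θ(x,τ) = u(η,σ).
By the chain rule θ_τ = u_σ - 2u_η, θ_x = u_η, θ_xx = u_ηη.
Then θ_τ + 2θ_x = u_σ: the advection term cancels and the PDE becomes the heat equation u_σ = 2u_ηη on η ∈ ℝ.
Initial data: u(η,0) = θ(η,0) = -2sin(η) + 2sin(4η) + 3sin(5η).
On η ∈ ℝ each mode satisfies (sin(nη))″ = -n² sin(nη), so exp(-2n²σ) sin(nη) solves the heat equation; by superposition u(η,σ) = Σ c_n exp(-2n²σ) sin(nη).
Reading off the coefficients: c_1=-2, c_4=2, c_5=3, so u(η,σ) = -2exp(-2σ)sin(η) + 2exp(-32σ)sin(4η) + 3exp(-50σ)sin(5η).
Substituting back η = x - 2τ, σ = τ: θ(x,τ) = u(x - 2τ, τ).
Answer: θ(x, τ) = -2exp(-2τ)sin(x - 2τ) + 2exp(-32τ)sin(4x - 8τ) + 3exp(-50τ)sin(5x - 10τ)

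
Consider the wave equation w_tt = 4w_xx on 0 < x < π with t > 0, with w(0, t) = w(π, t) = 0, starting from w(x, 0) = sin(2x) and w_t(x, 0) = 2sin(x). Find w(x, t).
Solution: Using separation of variables w = X(x)T(t):
Eigenfunctions: sin(nx), n = 1, 2, 3, ...
General solution: w(x, t) = Σ [A_n cos(2n t) + B_n sin(2n t)] sin(nx)
From w(x,0) = sin(2x): A_2=1. From w_t(x,0) = 2sin(x), using w_t(x,0) = Σ ω_n B_n sin(nx) with ω_n = 2n: B_1 = 2/2 = 1.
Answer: w(x, t) = sin(2t)sin(x) + sin(2x)cos(4t)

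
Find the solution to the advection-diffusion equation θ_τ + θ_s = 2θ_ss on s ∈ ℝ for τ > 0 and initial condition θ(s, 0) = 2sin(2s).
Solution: Change to a moving frame: let η = s - τ, σ = τ and write θ(s,τ) = u(η,σ).
By the chain rule θ_τ = u_σ - u_η, θ_s = u_η, θ_ss = u_ηη.
Then θ_τ + θ_s = u_σ: the advection term cancels and the PDE becomes the heat equation u_σ = 2u_ηη on η ∈ ℝ.
Initial data: u(η,0) = θ(η,0) = 2sin(2η).
On η ∈ ℝ each mode satisfies (sin(nη))″ = -n² sin(nη), so exp(-2n²σ) sin(nη) solves the heat equation; by superposition u(η,σ) = Σ c_n exp(-2n²σ) sin(nη).
Reading off the coefficients: c_2=2, so u(η,σ) = 2exp(-8σ)sin(2η).
Substituting back η = s - τ, σ = τ: θ(s,τ) = u(s - τ, τ).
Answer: θ(s, τ) = 2exp(-8τ)sin(2s - 2τ)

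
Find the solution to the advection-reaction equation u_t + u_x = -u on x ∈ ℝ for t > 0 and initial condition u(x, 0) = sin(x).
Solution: Substitute u = exp(-t)w.
Then u_t = exp(-t)(w_t - w), u_x = exp(-t)w_x; substituting and dividing by exp(-t), the lower-order terms cancel: w_t + w_x = 0 (standard advection equation).
Data for w: w(x,0) = u(x,0) = sin(x).
By characteristics (dx/dt = 1), w(x,t) = f(x - t) with f = w(·, 0).
So w(x,t) = -sin(t - x), and u(x,t) = exp(-t)w(x,t).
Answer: u(x, t) = -exp(-t)sin(t - x)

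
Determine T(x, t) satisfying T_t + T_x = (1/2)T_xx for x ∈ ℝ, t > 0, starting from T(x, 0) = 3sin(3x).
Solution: Moving frame: η = x - t, σ = t, T = u(η,σ), so T_t = u_σ - u_η and T_xx = u_ηη.
Hence T_t + T_x = u_σ and the PDE becomes the heat equation u_σ = (1/2)u_ηη on η ∈ ℝ.
Initial data: u(η,0) = T(η,0) = 3sin(3η). Each mode sin(nη) decays as exp(-n²σ/2) on ℝ, so u(η,σ) = Σ c_n exp(-n²σ/2) sin(nη) with c_3=3: u(η,σ) = 3exp(-9σ/2)sin(3η).
Substituting back: T(x,t) = u(x - t, t).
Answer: T(x, t) = -3exp(-9t/2)sin(3t - 3x)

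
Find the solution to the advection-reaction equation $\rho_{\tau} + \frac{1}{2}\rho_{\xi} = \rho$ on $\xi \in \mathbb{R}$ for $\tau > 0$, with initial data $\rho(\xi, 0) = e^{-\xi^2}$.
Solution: Substitute $\rho = e^{\tau}u$.
Then $\rho_{\tau} = e^{\tau}(u_{\tau} + u)$, $\rho_{\xi} = e^{\tau}u_{\xi}$; substituting and dividing by $e^{\tau}$, the lower-order terms cancel: $u_{\tau} + \frac{1}{2}u_{\xi} = 0$ (standard advection equation).
Data for $u$: $u(\xi,0) = \rho(\xi,0) = e^{-\xi^2}$.
By characteristics ($d\xi/d\tau = 1/2$), $u(\xi,\tau) = f(\xi - \frac{1}{2}\tau)$ with $f = u( \cdot , 0)$.
So $u(\xi,\tau) = e^{-(\xi - \tau/2)^2}$, and $\rho(\xi,\tau) = e^{\tau}u(\xi,\tau)$.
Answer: $\rho(\xi, \tau) = e^{\tau} e^{-(-\tau/2 + \xi)^2}$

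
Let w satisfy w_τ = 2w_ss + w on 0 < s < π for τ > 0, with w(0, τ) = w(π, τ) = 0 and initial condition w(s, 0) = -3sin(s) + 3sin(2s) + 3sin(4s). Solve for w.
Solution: Substitute w = exp(τ)u, i.e. u = exp(-τ)w.
By the product rule, w_τ = exp(τ)(u_τ + u), w_ss = exp(τ)u_ss.
Substituting into the PDE and dividing by exp(τ): u_τ + u = 2u_ss + u.
The lower-order terms cancel, leaving the standard heat equation u_τ = 2u_ss.
Initial data for u: u(s,0) = w(s,0) = -3sin(s) + 3sin(2s) + 3sin(4s). The boundary conditions carry over: u(0,τ) = u(π,τ) = 0.
Solve for u:
  Using separation of variables u = X(s)T(τ):
  Eigenfunctions: sin(ns), n = 1, 2, 3, ...
  General solution: u(s, τ) = Σ c_n sin(ns) exp(-2n² τ)
  Matching u(s,0) = -3sin(s) + 3sin(2s) + 3sin(4s) term by term: c_1=-3, c_2=3, c_4=3.
Hence u(s,τ) = -3exp(-2τ)sin(s) + 3exp(-8τ)sin(2s) + 3exp(-32τ)sin(4s).
Transform back: w(s,τ) = exp(τ)u(s,τ).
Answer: w(s, τ) = -3exp(-τ)sin(s) + 3exp(-7τ)sin(2s) + 3exp(-31τ)sin(4s)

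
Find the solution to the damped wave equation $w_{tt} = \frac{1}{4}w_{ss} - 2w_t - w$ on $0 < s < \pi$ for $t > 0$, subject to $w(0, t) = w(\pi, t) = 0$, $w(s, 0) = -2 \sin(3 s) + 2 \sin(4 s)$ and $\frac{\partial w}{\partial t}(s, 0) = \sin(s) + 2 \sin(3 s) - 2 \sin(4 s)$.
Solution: Substitute $w = e^{-t}u$, i.e. $u = e^{t}w$.
By the product rule, $w_t = e^{-t}(u_t - u)$, $w_{tt} = e^{-t}(u_{tt} - 2u_t + u)$, $w_{ss} = e^{-t}u_{ss}$.
Substituting into the PDE and dividing by $e^{-t}$: $u_{tt} - 2u_t + u = \frac{1}{4}u_{ss} - 2(u_t - u) - u$.
The lower-order terms cancel, leaving the standard wave equation $u_{tt} = \frac{1}{4}u_{ss}$.
Initial data for $u$: $u(s,0) = w(s,0) = -2 \sin(3 s) + 2 \sin(4 s)$; $u_t(s,0) = w_t(s,0) + w(s,0) = \sin(s)$. The boundary conditions carry over: $u(0,t) = u(\pi,t) = 0$.
Solve for $u$:
  Using separation of variables $u = X(s)T(t)$:
  Eigenfunctions: $\sin(ns)$, $n = 1, 2, 3, \ldots$
  General solution: $u(s, t) = \sum [A_n \cos(n t/2) + B_n \sin(n t/2)] \sin(ns)$
  From $u(s,0) = -2 \sin(3 s) + 2 \sin(4 s)$: $A_3=-2, A_4=2$. From $u_t(s,0) = \sin(s)$, using $u_t(s,0) = \sum \omega_n B_n \sin(ns)$ with $\omega_n = n/2$: $B_1 = 1/(1/2) = 2$.
Hence $u(s,t) = 2 \sin(s) \sin(t/2) - 2 \sin(3 s) \cos(3 t/2) + 2 \sin(4 s) \cos(2 t)$.
Transform back: $w(s,t) = e^{-t}u(s,t)$.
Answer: $w(s, t) = 2 e^{-t} \sin(s) \sin(t/2) - 2 e^{-t} \sin(3 s) \cos(3 t/2) + 2 e^{-t} \sin(4 s) \cos(2 t)$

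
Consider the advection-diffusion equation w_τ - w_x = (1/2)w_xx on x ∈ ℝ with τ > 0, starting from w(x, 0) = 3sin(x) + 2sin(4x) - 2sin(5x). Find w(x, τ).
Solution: Change to a moving frame: let η = x + τ, σ = τ and write w(x,τ) = u(η,σ).
By the chain rule w_τ = u_σ + u_η, w_x = u_η, w_xx = u_ηη.
Then w_τ - w_x = u_σ: the advection term cancels and the PDE becomes the heat equation u_σ = (1/2)u_ηη on η ∈ ℝ.
Initial data: u(η,0) = w(η,0) = 3sin(η) + 2sin(4η) - 2sin(5η).
On η ∈ ℝ each mode satisfies (sin(nη))″ = -n² sin(nη), so exp(-n²σ/2) sin(nη) solves the heat equation; by superposition u(η,σ) = Σ c_n exp(-n²σ/2) sin(nη).
Reading off the coefficients: c_1=3, c_4=2, c_5=-2, so u(η,σ) = 2exp(-8σ)sin(4η) + 3exp(-σ/2)sin(η) - 2exp(-25σ/2)sin(5η).
Substituting back η = x + τ, σ = τ: w(x,τ) = u(x + τ, τ).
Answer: w(x, τ) = 2exp(-8τ)sin(4x + 4τ) + 3exp(-τ/2)sin(x + τ) - 2exp(-25τ/2)sin(5x + 5τ)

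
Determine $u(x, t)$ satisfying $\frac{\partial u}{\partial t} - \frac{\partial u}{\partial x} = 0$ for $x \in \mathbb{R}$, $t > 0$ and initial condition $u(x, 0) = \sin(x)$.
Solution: By method of characteristics (waves move left with speed 1):
Along characteristics $x + t =$ const, $u$ is constant, so $u(x,t) = f(x + t)$ with $f = u( \cdot , 0)$.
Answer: $u(x, t) = \sin(t + x)$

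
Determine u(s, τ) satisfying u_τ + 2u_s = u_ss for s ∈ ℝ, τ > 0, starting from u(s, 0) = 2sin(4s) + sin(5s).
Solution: Moving frame: η = s - 2τ, σ = τ, u = w(η,σ), so u_τ = w_σ - 2w_η and u_ss = w_ηη.
Hence u_τ + 2u_s = w_σ and the PDE becomes the heat equation w_σ = w_ηη on η ∈ ℝ.
Initial data: w(η,0) = u(η,0) = 2sin(4η) + sin(5η). Each mode sin(nη) decays as exp(-n²σ) on ℝ, so w(η,σ) = Σ c_n exp(-n²σ) sin(nη) with c_4=2, c_5=1: w(η,σ) = 2exp(-16σ)sin(4η) + exp(-25σ)sin(5η).
Substituting back: u(s,τ) = w(s - 2τ, τ).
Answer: u(s, τ) = 2exp(-16τ)sin(4s - 8τ) + exp(-25τ)sin(5s - 10τ)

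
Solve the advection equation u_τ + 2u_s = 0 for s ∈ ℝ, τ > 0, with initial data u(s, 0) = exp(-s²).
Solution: By characteristics (ds/dτ = 2), u(s,τ) = f(s - 2τ) with f = u(·, 0).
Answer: u(s, τ) = exp(-(s - 2τ)²)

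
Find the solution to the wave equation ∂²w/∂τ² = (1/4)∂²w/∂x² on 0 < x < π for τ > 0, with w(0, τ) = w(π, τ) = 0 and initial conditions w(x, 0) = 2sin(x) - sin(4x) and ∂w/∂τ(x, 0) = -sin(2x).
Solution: Using separation of variables w = X(x)T(τ):
Eigenfunctions: sin(nx), n = 1, 2, 3, ...
General solution: w(x, τ) = Σ [A_n cos(n τ/2) + B_n sin(n τ/2)] sin(nx)
From w(x,0) = 2sin(x) - sin(4x): A_1=2, A_4=-1. From w_τ(x,0) = -sin(2x), using w_τ(x,0) = Σ ω_n B_n sin(nx) with ω_n = n/2: B_2 = (-1)/1 = -1.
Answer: w(x, τ) = 2sin(x)cos(τ/2) - sin(2x)sin(τ) - sin(4x)cos(2τ)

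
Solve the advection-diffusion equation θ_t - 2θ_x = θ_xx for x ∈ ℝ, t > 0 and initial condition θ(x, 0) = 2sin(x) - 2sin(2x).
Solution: Moving frame: η = x + 2t, σ = t, θ = u(η,σ), so θ_t = u_σ + 2u_η and θ_xx = u_ηη.
Hence θ_t - 2θ_x = u_σ and the PDE becomes the heat equation u_σ = u_ηη on η ∈ ℝ.
Initial data: u(η,0) = θ(η,0) = 2sin(η) - 2sin(2η). Each mode sin(nη) decays as exp(-n²σ) on ℝ, so u(η,σ) = Σ c_n exp(-n²σ) sin(nη) with c_1=2, c_2=-2: u(η,σ) = 2exp(-σ)sin(η) - 2exp(-4σ)sin(2η).
Substituting back: θ(x,t) = u(x + 2t, t).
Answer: θ(x, t) = 2exp(-t)sin(2t + x) - 2exp(-4t)sin(4t + 2x)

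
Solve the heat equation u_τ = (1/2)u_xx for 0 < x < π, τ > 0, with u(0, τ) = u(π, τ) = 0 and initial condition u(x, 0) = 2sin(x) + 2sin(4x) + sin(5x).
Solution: Separating variables: u = Σ c_n exp(-n²τ/2) sin(nx). From u(x,0) = 2sin(x) + 2sin(4x) + sin(5x): c_1=2, c_4=2, c_5=1.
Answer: u(x, τ) = 2exp(-8τ)sin(4x) + 2exp(-τ/2)sin(x) + exp(-25τ/2)sin(5x)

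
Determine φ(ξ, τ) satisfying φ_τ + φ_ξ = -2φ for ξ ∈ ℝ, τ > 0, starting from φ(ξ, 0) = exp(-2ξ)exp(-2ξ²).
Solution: Substitute φ = exp(-2ξ)u, i.e. u = exp(2ξ)φ.
By the product rule, φ_ξ = exp(-2ξ)(u_ξ - 2u), φ_τ = exp(-2ξ)u_τ.
Substituting into the PDE and dividing by exp(-2ξ): u_τ + (u_ξ - 2u) = -2u.
The lower-order terms cancel, leaving the standard advection equation u_τ + u_ξ = 0.
Initial data for u: u(ξ,0) = exp(2ξ)φ(ξ,0) = exp(-2ξ²).
Solve for u:
  By method of characteristics (waves move right with speed 1):
  Along characteristics ξ - τ = const, u is constant, so u(ξ,τ) = f(ξ - τ) with f = u(·, 0).
Hence u(ξ,τ) = exp(-2(ξ - τ)²).
Transform back: φ(ξ,τ) = exp(-2ξ)u(ξ,τ).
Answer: φ(ξ, τ) = exp(-2ξ)exp(-2(ξ - τ)²)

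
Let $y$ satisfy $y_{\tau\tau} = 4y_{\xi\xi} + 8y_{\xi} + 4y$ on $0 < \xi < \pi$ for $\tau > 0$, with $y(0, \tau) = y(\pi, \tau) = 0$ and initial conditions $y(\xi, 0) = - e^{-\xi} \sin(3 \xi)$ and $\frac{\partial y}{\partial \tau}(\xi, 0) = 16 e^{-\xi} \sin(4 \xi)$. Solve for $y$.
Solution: Substitute $y = e^{-\xi}u$.
Then $y_{\xi} = e^{-\xi}(u_{\xi} - u)$, $y_{\xi\xi} = e^{-\xi}(u_{\xi\xi} - 2u_{\xi} + u)$, $y_{\tau\tau} = e^{-\xi}u_{\tau\tau}$; substituting and dividing by $e^{-\xi}$, the lower-order terms cancel: $u_{\tau\tau} = 4u_{\xi\xi}$ (standard wave equation).
Data for $u$: $u(\xi,0) = e^{\xi}y(\xi,0) = - \sin(3 \xi)$; $u_{\tau}(\xi,0) = e^{\xi}y_{\tau}(\xi,0) = 16 \sin(4 \xi)$. The boundary conditions carry over: $u(0,\tau) = u(\pi,\tau) = 0$.
Separating variables: $u = \sum [A_n \cos(\omega_n \tau) + B_n \sin(\omega_n \tau)] \sin(n\xi)$, $\omega_n = 2n$. From ICs ($B_n$ = velocity coefficient / $\omega_n$): $A_3=-1, B_4=2$.
So $u(\xi,\tau) = - \sin(3 \xi) \cos(6 \tau) + 2 \sin(4 \xi) \sin(8 \tau)$, and $y(\xi,\tau) = e^{-\xi}u(\xi,\tau)$.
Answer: $y(\xi, \tau) = 2 e^{-\xi} \sin(8 \tau) \sin(4 \xi) -  e^{-\xi} \sin(3 \xi) \cos(6 \tau)$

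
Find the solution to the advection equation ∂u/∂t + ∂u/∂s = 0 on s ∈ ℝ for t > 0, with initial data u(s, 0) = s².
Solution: By method of characteristics (waves move right with speed 1):
Along characteristics s - t = const, u is constant, so u(s,t) = f(s - t) with f = u(·, 0).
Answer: u(s, t) = s² - 2st + t²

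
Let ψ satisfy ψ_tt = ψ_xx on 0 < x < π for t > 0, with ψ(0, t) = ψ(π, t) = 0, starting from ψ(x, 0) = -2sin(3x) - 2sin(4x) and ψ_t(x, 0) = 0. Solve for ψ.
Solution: Separating variables: ψ = Σ [A_n cos(ω_n t) + B_n sin(ω_n t)] sin(nx), ω_n = n. From ICs: A_3=-2, A_4=-2.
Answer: ψ(x, t) = -2sin(3x)cos(3t) - 2sin(4x)cos(4t)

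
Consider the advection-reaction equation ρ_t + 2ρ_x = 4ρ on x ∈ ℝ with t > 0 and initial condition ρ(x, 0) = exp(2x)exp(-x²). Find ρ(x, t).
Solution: Substitute ρ = exp(2x)u, i.e. u = exp(-2x)ρ.
By the product rule, ρ_x = exp(2x)(u_x + 2u), ρ_t = exp(2x)u_t.
Substituting into the PDE and dividing by exp(2x): u_t + 2(u_x + 2u) = 4u.
The lower-order terms cancel, leaving the standard advection equation u_t + 2u_x = 0.
Initial data for u: u(x,0) = exp(-2x)ρ(x,0) = exp(-x²).
Solve for u:
  By method of characteristics (waves move right with speed 2):
  Along characteristics x - 2t = const, u is constant, so u(x,t) = f(x - 2t) with f = u(·, 0).
Hence u(x,t) = exp(-(-2t + x)²).
Transform back: ρ(x,t) = exp(2x)u(x,t).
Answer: ρ(x, t) = exp(2x)exp(-(-2t + x)²)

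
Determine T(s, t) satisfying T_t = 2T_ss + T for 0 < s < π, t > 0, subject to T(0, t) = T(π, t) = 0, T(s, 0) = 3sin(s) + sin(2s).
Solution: Substitute T = exp(t)u.
Then T_t = exp(t)(u_t + u), T_ss = exp(t)u_ss; substituting and dividing by exp(t), the lower-order terms cancel: u_t = 2u_ss (standard heat equation).
Data for u: u(s,0) = T(s,0) = 3sin(s) + sin(2s). The boundary conditions carry over: u(0,t) = u(π,t) = 0.
Separating variables: u = Σ c_n exp(-2n²t) sin(ns). From u(s,0) = 3sin(s) + sin(2s): c_1=3, c_2=1.
So u(s,t) = 3exp(-2t)sin(s) + exp(-8t)sin(2s), and T(s,t) = exp(t)u(s,t).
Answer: T(s, t) = 3exp(-t)sin(s) + exp(-7t)sin(2s)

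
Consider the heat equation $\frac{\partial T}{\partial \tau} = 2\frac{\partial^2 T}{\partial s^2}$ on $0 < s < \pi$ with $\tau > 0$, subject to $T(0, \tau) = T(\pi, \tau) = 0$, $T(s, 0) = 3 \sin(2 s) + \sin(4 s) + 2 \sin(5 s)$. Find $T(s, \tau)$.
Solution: Using separation of variables $T = X(s)G(\tau)$:
Eigenfunctions: $\sin(ns)$, $n = 1, 2, 3, \ldots$
General solution: $T(s, \tau) = \sum c_n \sin(ns) e^{-2n^2 \tau}$
Matching $T(s,0) = 3 \sin(2 s) + \sin(4 s) + 2 \sin(5 s)$ term by term: $c_2=3, c_4=1, c_5=2$.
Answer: $T(s, \tau) = 3 e^{-8 \tau} \sin(2 s) + e^{-32 \tau} \sin(4 s) + 2 e^{-50 \tau} \sin(5 s)$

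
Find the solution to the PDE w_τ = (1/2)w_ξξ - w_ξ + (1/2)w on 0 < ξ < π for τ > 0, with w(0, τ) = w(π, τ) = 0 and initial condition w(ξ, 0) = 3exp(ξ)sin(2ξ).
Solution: Substitute w = exp(ξ)u.
Then w_ξ = exp(ξ)(u_ξ + u), w_ξξ = exp(ξ)(u_ξξ + 2u_ξ + u), w_τ = exp(ξ)u_τ; substituting and dividing by exp(ξ), the lower-order terms cancel: u_τ = (1/2)u_ξξ (standard heat equation).
Data for u: u(ξ,0) = exp(-ξ)w(ξ,0) = 3sin(2ξ). The boundary conditions carry over: u(0,τ) = u(π,τ) = 0.
Separating variables: u = Σ c_n exp(-n²τ/2) sin(nξ). From u(ξ,0) = 3sin(2ξ): c_2=3.
So u(ξ,τ) = 3exp(-2τ)sin(2ξ), and w(ξ,τ) = exp(ξ)u(ξ,τ).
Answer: w(ξ, τ) = 3exp(ξ)exp(-2τ)sin(2ξ)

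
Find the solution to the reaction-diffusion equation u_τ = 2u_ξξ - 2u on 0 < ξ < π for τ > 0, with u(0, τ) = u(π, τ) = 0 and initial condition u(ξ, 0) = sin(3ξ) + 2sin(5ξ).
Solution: Substitute u = exp(-2τ)w, i.e. w = exp(2τ)u.
By the product rule, u_τ = exp(-2τ)(w_τ - 2w), u_ξξ = exp(-2τ)w_ξξ.
Substituting into the PDE and dividing by exp(-2τ): w_τ - 2w = 2w_ξξ - 2w.
The lower-order terms cancel, leaving the standard heat equation w_τ = 2w_ξξ.
Initial data for w: w(ξ,0) = u(ξ,0) = sin(3ξ) + 2sin(5ξ). The boundary conditions carry over: w(0,τ) = w(π,τ) = 0.
Solve for w:
  Using separation of variables w = X(ξ)T(τ):
  Eigenfunctions: sin(nξ), n = 1, 2, 3, ...
  General solution: w(ξ, τ) = Σ c_n sin(nξ) exp(-2n² τ)
  Matching w(ξ,0) = sin(3ξ) + 2sin(5ξ) term by term: c_3=1, c_5=2.
Hence w(ξ,τ) = exp(-18τ)sin(3ξ) + 2exp(-50τ)sin(5ξ).
Transform back: u(ξ,τ) = exp(-2τ)w(ξ,τ).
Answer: u(ξ, τ) = exp(-20τ)sin(3ξ) + 2exp(-52τ)sin(5ξ)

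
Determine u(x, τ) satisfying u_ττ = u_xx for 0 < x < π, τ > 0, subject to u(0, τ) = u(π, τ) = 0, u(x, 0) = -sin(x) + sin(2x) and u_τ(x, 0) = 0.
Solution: Separating variables: u = Σ [A_n cos(ω_n τ) + B_n sin(ω_n τ)] sin(nx), ω_n = n. From ICs: A_1=-1, A_2=1.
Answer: u(x, τ) = -sin(x)cos(τ) + sin(2x)cos(2τ)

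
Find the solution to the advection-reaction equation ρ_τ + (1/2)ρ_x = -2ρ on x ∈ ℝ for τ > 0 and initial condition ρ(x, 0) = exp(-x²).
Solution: Substitute ρ = exp(-2τ)u.
Then ρ_τ = exp(-2τ)(u_τ - 2u), ρ_x = exp(-2τ)u_x; substituting and dividing by exp(-2τ), the lower-order terms cancel: u_τ + (1/2)u_x = 0 (standard advection equation).
Data for u: u(x,0) = ρ(x,0) = exp(-x²).
By characteristics (dx/dτ = 1/2), u(x,τ) = f(x - (1/2)τ) with f = u(·, 0).
So u(x,τ) = exp(-(x - τ/2)²), and ρ(x,τ) = exp(-2τ)u(x,τ).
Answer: ρ(x, τ) = exp(-2τ)exp(-(x - τ/2)²)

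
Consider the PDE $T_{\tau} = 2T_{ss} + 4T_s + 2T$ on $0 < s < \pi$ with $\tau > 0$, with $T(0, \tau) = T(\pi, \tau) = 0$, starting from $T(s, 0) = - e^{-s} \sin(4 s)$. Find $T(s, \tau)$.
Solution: Substitute $T = e^{-s}u$, i.e. $u = e^{s}T$.
By the product rule, $T_s = e^{-s}(u_s - u)$, $T_{ss} = e^{-s}(u_{ss} - 2u_s + u)$, $T_{\tau} = e^{-s}u_{\tau}$.
Substituting into the PDE and dividing by $e^{-s}$: $u_{\tau} = 2(u_{ss} - 2u_s + u) + 4(u_s - u) + 2u$.
The lower-order terms cancel, leaving the standard heat equation $u_{\tau} = 2u_{ss}$.
Initial data for $u$: $u(s,0) = e^{s}T(s,0) = - \sin(4 s)$. The boundary conditions carry over: $u(0,\tau) = u(\pi,\tau) = 0$.
Solve for $u$:
  Using separation of variables $u = X(s)G(\tau)$:
  Eigenfunctions: $\sin(ns)$, $n = 1, 2, 3, \ldots$
  General solution: $u(s, \tau) = \sum c_n \sin(ns) e^{-2n^2 \tau}$
  Matching $u(s,0) = - \sin(4 s)$ term by term: $c_4=-1$.
Hence $u(s,\tau) = - e^{-32 \tau} \sin(4 s)$.
Transform back: $T(s,\tau) = e^{-s}u(s,\tau)$.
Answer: $T(s, \tau) = - e^{-32 \tau} e^{-s} \sin(4 s)$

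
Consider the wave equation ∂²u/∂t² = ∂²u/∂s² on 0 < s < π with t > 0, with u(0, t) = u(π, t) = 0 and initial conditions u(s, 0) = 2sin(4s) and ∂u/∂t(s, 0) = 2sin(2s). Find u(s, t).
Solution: Separating variables: u = Σ [A_n cos(ω_n t) + B_n sin(ω_n t)] sin(ns), ω_n = n. From ICs (B_n = velocity coefficient / ω_n): A_4=2, B_2=1.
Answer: u(s, t) = sin(2s)sin(2t) + 2sin(4s)cos(4t)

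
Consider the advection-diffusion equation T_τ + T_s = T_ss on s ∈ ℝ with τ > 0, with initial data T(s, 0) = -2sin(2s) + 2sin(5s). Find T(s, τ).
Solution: Change to a moving frame: let η = s - τ, σ = τ and write T(s,τ) = u(η,σ).
By the chain rule T_τ = u_σ - u_η, T_s = u_η, T_ss = u_ηη.
Then T_τ + T_s = u_σ: the advection term cancels and the PDE becomes the heat equation u_σ = u_ηη on η ∈ ℝ.
Initial data: u(η,0) = T(η,0) = -2sin(2η) + 2sin(5η).
On η ∈ ℝ each mode satisfies (sin(nη))″ = -n² sin(nη), so exp(-n²σ) sin(nη) solves the heat equation; by superposition u(η,σ) = Σ c_n exp(-n²σ) sin(nη).
Reading off the coefficients: c_2=-2, c_5=2, so u(η,σ) = -2exp(-4σ)sin(2η) + 2exp(-25σ)sin(5η).
Substituting back η = s - τ, σ = τ: T(s,τ) = u(s - τ, τ).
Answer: T(s, τ) = -2exp(-4τ)sin(2s - 2τ) + 2exp(-25τ)sin(5s - 5τ)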